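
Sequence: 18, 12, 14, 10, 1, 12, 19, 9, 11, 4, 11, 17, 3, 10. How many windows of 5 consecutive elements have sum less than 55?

7

[18, 12, 14, 10, 1] → sum 55
[12, 14, 10, 1, 12] → sum 49  < 55 ✓
[14, 10, 1, 12, 19] → sum 56
[10, 1, 12, 19, 9] → sum 51  < 55 ✓
[1, 12, 19, 9, 11] → sum 52  < 55 ✓
[12, 19, 9, 11, 4] → sum 55
[19, 9, 11, 4, 11] → sum 54  < 55 ✓
[9, 11, 4, 11, 17] → sum 52  < 55 ✓
[11, 4, 11, 17, 3] → sum 46  < 55 ✓
[4, 11, 17, 3, 10] → sum 45  < 55 ✓
7 windows satisfy the condition.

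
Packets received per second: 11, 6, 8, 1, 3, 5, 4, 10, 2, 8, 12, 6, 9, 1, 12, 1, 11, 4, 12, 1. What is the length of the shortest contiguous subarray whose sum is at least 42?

add 11: running sum 11 < 42
add 6: running sum 17 < 42
add 8: running sum 25 < 42
add 1: running sum 26 < 42
add 3: running sum 29 < 42
add 5: running sum 34 < 42
add 4: running sum 38 < 42
add 10: shortest ending here [11, 6, 8, 1, 3, 5, 4, 10] sum 48, len 8
add 2: shortest ending here [11, 6, 8, 1, 3, 5, 4, 10, 2] sum 50, len 9
add 8: shortest ending here [6, 8, 1, 3, 5, 4, 10, 2, 8] sum 47, len 9
add 12: shortest ending here [3, 5, 4, 10, 2, 8, 12] sum 44, len 7
add 6: shortest ending here [4, 10, 2, 8, 12, 6] sum 42, len 6
add 9: shortest ending here [10, 2, 8, 12, 6, 9] sum 47, len 6
add 1: shortest ending here [10, 2, 8, 12, 6, 9, 1] sum 48, len 7
add 12: shortest ending here [8, 12, 6, 9, 1, 12] sum 48, len 6
add 1: shortest ending here [8, 12, 6, 9, 1, 12, 1] sum 49, len 7
add 11: shortest ending here [12, 6, 9, 1, 12, 1, 11] sum 52, len 7
add 4: shortest ending here [6, 9, 1, 12, 1, 11, 4] sum 44, len 7
add 12: shortest ending here [9, 1, 12, 1, 11, 4, 12] sum 50, len 7
add 1: shortest ending here [1, 12, 1, 11, 4, 12, 1] sum 42, len 7
Shortest qualifying length: 6.

6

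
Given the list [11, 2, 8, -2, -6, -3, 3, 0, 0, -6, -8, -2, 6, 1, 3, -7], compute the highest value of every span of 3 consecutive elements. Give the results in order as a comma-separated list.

[11, 2, 8] → max 11
[2, 8, -2] → max 8
[8, -2, -6] → max 8
[-2, -6, -3] → max -2
[-6, -3, 3] → max 3
[-3, 3, 0] → max 3
[3, 0, 0] → max 3
[0, 0, -6] → max 0
[0, -6, -8] → max 0
[-6, -8, -2] → max -2
[-8, -2, 6] → max 6
[-2, 6, 1] → max 6
[6, 1, 3] → max 6
[1, 3, -7] → max 3

11, 8, 8, -2, 3, 3, 3, 0, 0, -2, 6, 6, 6, 3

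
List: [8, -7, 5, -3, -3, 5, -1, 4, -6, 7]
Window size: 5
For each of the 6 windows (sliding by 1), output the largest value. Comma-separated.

8, 5, 5, 5, 5, 7

8 -7 5 -3 -3 → max 8
-7 5 -3 -3 5 → max 5
5 -3 -3 5 -1 → max 5
-3 -3 5 -1 4 → max 5
-3 5 -1 4 -6 → max 5
5 -1 4 -6 7 → max 7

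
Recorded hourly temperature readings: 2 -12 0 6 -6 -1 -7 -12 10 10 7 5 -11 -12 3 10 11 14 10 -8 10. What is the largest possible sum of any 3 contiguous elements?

[2, -12, 0] → sum -10
[-12, 0, 6] → sum -6
[0, 6, -6] → sum 0
[6, -6, -1] → sum -1
[-6, -1, -7] → sum -14
[-1, -7, -12] → sum -20
[-7, -12, 10] → sum -9
[-12, 10, 10] → sum 8
[10, 10, 7] → sum 27
[10, 7, 5] → sum 22
[7, 5, -11] → sum 1
[5, -11, -12] → sum -18
[-11, -12, 3] → sum -20
[-12, 3, 10] → sum 1
[3, 10, 11] → sum 24
[10, 11, 14] → sum 35
[11, 14, 10] → sum 35
[14, 10, -8] → sum 16
[10, -8, 10] → sum 12
Largest of these is 35.

35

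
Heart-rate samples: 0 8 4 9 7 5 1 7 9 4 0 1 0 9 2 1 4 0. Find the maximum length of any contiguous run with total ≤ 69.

16

add 0: [0] sum 0, len 1
add 8: [0, 8] sum 8, len 2
add 4: [0, 8, 4] sum 12, len 3
add 9: [0, 8, 4, 9] sum 21, len 4
add 7: [0, 8, 4, 9, 7] sum 28, len 5
add 5: [0, 8, 4, 9, 7, 5] sum 33, len 6
add 1: [0, 8, 4, 9, 7, 5, 1] sum 34, len 7
add 7: [0, 8, 4, 9, 7, 5, 1, 7] sum 41, len 8
add 9: [0, 8, 4, 9, 7, 5, 1, 7, 9] sum 50, len 9
add 4: [0, 8, 4, 9, 7, 5, 1, 7, 9, 4] sum 54, len 10
add 0: [0, 8, 4, 9, 7, 5, 1, 7, 9, 4, 0] sum 54, len 11
add 1: [0, 8, 4, 9, 7, 5, 1, 7, 9, 4, 0, 1] sum 55, len 12
add 0: [0, 8, 4, 9, 7, 5, 1, 7, 9, 4, 0, 1, 0] sum 55, len 13
add 9: [0, 8, 4, 9, 7, 5, 1, 7, 9, 4, 0, 1, 0, 9] sum 64, len 14
add 2: [0, 8, 4, 9, 7, 5, 1, 7, 9, 4, 0, 1, 0, 9, 2] sum 66, len 15
add 1: [0, 8, 4, 9, 7, 5, 1, 7, 9, 4, 0, 1, 0, 9, 2, 1] sum 67, len 16
add 4: [4, 9, 7, 5, 1, 7, 9, 4, 0, 1, 0, 9, 2, 1, 4] sum 63, len 15
add 0: [4, 9, 7, 5, 1, 7, 9, 4, 0, 1, 0, 9, 2, 1, 4, 0] sum 63, len 16
Longest length seen: 16.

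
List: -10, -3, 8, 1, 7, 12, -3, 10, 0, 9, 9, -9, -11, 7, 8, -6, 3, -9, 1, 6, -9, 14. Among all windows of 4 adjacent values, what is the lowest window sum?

-11

-10 -3 8 1 → sum -4
-3 8 1 7 → sum 13
8 1 7 12 → sum 28
1 7 12 -3 → sum 17
7 12 -3 10 → sum 26
12 -3 10 0 → sum 19
-3 10 0 9 → sum 16
10 0 9 9 → sum 28
0 9 9 -9 → sum 9
9 9 -9 -11 → sum -2
9 -9 -11 7 → sum -4
-9 -11 7 8 → sum -5
-11 7 8 -6 → sum -2
7 8 -6 3 → sum 12
8 -6 3 -9 → sum -4
-6 3 -9 1 → sum -11
3 -9 1 6 → sum 1
-9 1 6 -9 → sum -11
1 6 -9 14 → sum 12
Lowest of these is -11.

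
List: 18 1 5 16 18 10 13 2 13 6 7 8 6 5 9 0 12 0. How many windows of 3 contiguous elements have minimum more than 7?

2

[18, 1, 5] → min 1
[1, 5, 16] → min 1
[5, 16, 18] → min 5
[16, 18, 10] → min 10  > 7 ✓
[18, 10, 13] → min 10  > 7 ✓
[10, 13, 2] → min 2
[13, 2, 13] → min 2
[2, 13, 6] → min 2
[13, 6, 7] → min 6
[6, 7, 8] → min 6
[7, 8, 6] → min 6
[8, 6, 5] → min 5
[6, 5, 9] → min 5
[5, 9, 0] → min 0
[9, 0, 12] → min 0
[0, 12, 0] → min 0
2 windows satisfy the condition.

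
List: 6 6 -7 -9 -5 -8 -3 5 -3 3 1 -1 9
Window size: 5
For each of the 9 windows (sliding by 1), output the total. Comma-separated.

-9, -23, -32, -20, -14, -6, 3, 5, 9

Sliding a size-5 window across the 13 values:
[6, 6, -7, -9, -5] → sum -9
[6, -7, -9, -5, -8] → sum -23
[-7, -9, -5, -8, -3] → sum -32
[-9, -5, -8, -3, 5] → sum -20
[-5, -8, -3, 5, -3] → sum -14
[-8, -3, 5, -3, 3] → sum -6
[-3, 5, -3, 3, 1] → sum 3
[5, -3, 3, 1, -1] → sum 5
[-3, 3, 1, -1, 9] → sum 9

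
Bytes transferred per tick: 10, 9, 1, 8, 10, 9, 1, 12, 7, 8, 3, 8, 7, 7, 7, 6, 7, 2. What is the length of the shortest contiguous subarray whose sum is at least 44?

add 10: running sum 10 < 44
add 9: running sum 19 < 44
add 1: running sum 20 < 44
add 8: running sum 28 < 44
add 10: running sum 38 < 44
add 9: shortest ending here [10, 9, 1, 8, 10, 9] sum 47, len 6
add 1: shortest ending here [10, 9, 1, 8, 10, 9, 1] sum 48, len 7
add 12: shortest ending here [9, 1, 8, 10, 9, 1, 12] sum 50, len 7
add 7: shortest ending here [8, 10, 9, 1, 12, 7] sum 47, len 6
add 8: shortest ending here [10, 9, 1, 12, 7, 8] sum 47, len 6
add 3: shortest ending here [10, 9, 1, 12, 7, 8, 3] sum 50, len 7
add 8: shortest ending here [9, 1, 12, 7, 8, 3, 8] sum 48, len 7
add 7: shortest ending here [12, 7, 8, 3, 8, 7] sum 45, len 6
add 7: shortest ending here [12, 7, 8, 3, 8, 7, 7] sum 52, len 7
add 7: shortest ending here [7, 8, 3, 8, 7, 7, 7] sum 47, len 7
add 6: shortest ending here [8, 3, 8, 7, 7, 7, 6] sum 46, len 7
add 7: shortest ending here [3, 8, 7, 7, 7, 6, 7] sum 45, len 7
add 2: shortest ending here [8, 7, 7, 7, 6, 7, 2] sum 44, len 7
Shortest qualifying length: 6.

6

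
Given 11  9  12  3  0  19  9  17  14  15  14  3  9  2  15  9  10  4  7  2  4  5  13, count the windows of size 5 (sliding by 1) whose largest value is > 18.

5

(11, 9, 12, 3, 0) → max 12
(9, 12, 3, 0, 19) → max 19  > 18 ✓
(12, 3, 0, 19, 9) → max 19  > 18 ✓
(3, 0, 19, 9, 17) → max 19  > 18 ✓
(0, 19, 9, 17, 14) → max 19  > 18 ✓
(19, 9, 17, 14, 15) → max 19  > 18 ✓
(9, 17, 14, 15, 14) → max 17
(17, 14, 15, 14, 3) → max 17
(14, 15, 14, 3, 9) → max 15
(15, 14, 3, 9, 2) → max 15
(14, 3, 9, 2, 15) → max 15
(3, 9, 2, 15, 9) → max 15
(9, 2, 15, 9, 10) → max 15
(2, 15, 9, 10, 4) → max 15
(15, 9, 10, 4, 7) → max 15
(9, 10, 4, 7, 2) → max 10
(10, 4, 7, 2, 4) → max 10
(4, 7, 2, 4, 5) → max 7
(7, 2, 4, 5, 13) → max 13
5 windows satisfy the condition.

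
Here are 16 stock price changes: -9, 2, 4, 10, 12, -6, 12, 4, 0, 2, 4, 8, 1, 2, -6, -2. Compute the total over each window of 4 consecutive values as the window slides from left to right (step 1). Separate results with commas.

7, 28, 20, 28, 22, 10, 18, 10, 14, 15, 15, 5, -5

Sliding a size-4 window across the 16 values:
-9 2 4 10 → sum 7
2 4 10 12 → sum 28
4 10 12 -6 → sum 20
10 12 -6 12 → sum 28
12 -6 12 4 → sum 22
-6 12 4 0 → sum 10
12 4 0 2 → sum 18
4 0 2 4 → sum 10
0 2 4 8 → sum 14
2 4 8 1 → sum 15
4 8 1 2 → sum 15
8 1 2 -6 → sum 5
1 2 -6 -2 → sum -5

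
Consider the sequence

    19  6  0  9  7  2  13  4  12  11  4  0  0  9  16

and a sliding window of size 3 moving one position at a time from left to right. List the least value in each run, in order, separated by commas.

Sliding a size-3 window across the 15 values:
[19, 6, 0] → min 0
[6, 0, 9] → min 0
[0, 9, 7] → min 0
[9, 7, 2] → min 2
[7, 2, 13] → min 2
[2, 13, 4] → min 2
[13, 4, 12] → min 4
[4, 12, 11] → min 4
[12, 11, 4] → min 4
[11, 4, 0] → min 0
[4, 0, 0] → min 0
[0, 0, 9] → min 0
[0, 9, 16] → min 0

0, 0, 0, 2, 2, 2, 4, 4, 4, 0, 0, 0, 0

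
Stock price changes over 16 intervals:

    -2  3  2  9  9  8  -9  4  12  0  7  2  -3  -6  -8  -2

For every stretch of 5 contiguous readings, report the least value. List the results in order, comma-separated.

-2, 2, -9, -9, -9, -9, -9, 0, -3, -6, -8, -8

[-2, 3, 2, 9, 9] → min -2
[3, 2, 9, 9, 8] → min 2
[2, 9, 9, 8, -9] → min -9
[9, 9, 8, -9, 4] → min -9
[9, 8, -9, 4, 12] → min -9
[8, -9, 4, 12, 0] → min -9
[-9, 4, 12, 0, 7] → min -9
[4, 12, 0, 7, 2] → min 0
[12, 0, 7, 2, -3] → min -3
[0, 7, 2, -3, -6] → min -6
[7, 2, -3, -6, -8] → min -8
[2, -3, -6, -8, -2] → min -8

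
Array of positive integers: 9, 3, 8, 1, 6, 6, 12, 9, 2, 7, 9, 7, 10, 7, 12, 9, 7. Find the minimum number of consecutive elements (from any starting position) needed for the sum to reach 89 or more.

11

add 9: running sum 9 < 89
add 3: running sum 12 < 89
add 8: running sum 20 < 89
add 1: running sum 21 < 89
add 6: running sum 27 < 89
add 6: running sum 33 < 89
add 12: running sum 45 < 89
add 9: running sum 54 < 89
add 2: running sum 56 < 89
add 7: running sum 63 < 89
add 9: running sum 72 < 89
add 7: running sum 79 < 89
add 10: shortest ending here [9, 3, 8, 1, 6, 6, 12, 9, 2, 7, 9, 7, 10] sum 89, len 13
add 7: shortest ending here [9, 3, 8, 1, 6, 6, 12, 9, 2, 7, 9, 7, 10, 7] sum 96, len 14
add 12: shortest ending here [8, 1, 6, 6, 12, 9, 2, 7, 9, 7, 10, 7, 12] sum 96, len 13
add 9: shortest ending here [6, 12, 9, 2, 7, 9, 7, 10, 7, 12, 9] sum 90, len 11
add 7: shortest ending here [12, 9, 2, 7, 9, 7, 10, 7, 12, 9, 7] sum 91, len 11
Shortest qualifying length: 11.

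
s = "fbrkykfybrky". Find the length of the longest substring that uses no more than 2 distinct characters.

[f] 1 distinct, len 1
[f, b] 2 distinct, len 2
[b, r] 2 distinct, len 2
[r, k] 2 distinct, len 2
[k, y] 2 distinct, len 2
[k, y, k] 2 distinct, len 3
[k, f] 2 distinct, len 2
[f, y] 2 distinct, len 2
[y, b] 2 distinct, len 2
[b, r] 2 distinct, len 2
[r, k] 2 distinct, len 2
[k, y] 2 distinct, len 2
Longest length with ≤2 distinct: 3.

3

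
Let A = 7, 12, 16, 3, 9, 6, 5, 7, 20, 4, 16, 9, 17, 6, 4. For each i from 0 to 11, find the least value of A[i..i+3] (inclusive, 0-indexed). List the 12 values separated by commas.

3, 3, 3, 3, 5, 5, 4, 4, 4, 4, 6, 4

Sliding a size-4 window across the 15 values:
7 12 16 3 → min 3
12 16 3 9 → min 3
16 3 9 6 → min 3
3 9 6 5 → min 3
9 6 5 7 → min 5
6 5 7 20 → min 5
5 7 20 4 → min 4
7 20 4 16 → min 4
20 4 16 9 → min 4
4 16 9 17 → min 4
16 9 17 6 → min 6
9 17 6 4 → min 4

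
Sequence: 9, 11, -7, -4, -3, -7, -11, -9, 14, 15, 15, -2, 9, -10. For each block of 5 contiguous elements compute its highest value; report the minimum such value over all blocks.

(9, 11, -7, -4, -3) → max 11
(11, -7, -4, -3, -7) → max 11
(-7, -4, -3, -7, -11) → max -3
(-4, -3, -7, -11, -9) → max -3
(-3, -7, -11, -9, 14) → max 14
(-7, -11, -9, 14, 15) → max 15
(-11, -9, 14, 15, 15) → max 15
(-9, 14, 15, 15, -2) → max 15
(14, 15, 15, -2, 9) → max 15
(15, 15, -2, 9, -10) → max 15
Minimum of these is -3.

-3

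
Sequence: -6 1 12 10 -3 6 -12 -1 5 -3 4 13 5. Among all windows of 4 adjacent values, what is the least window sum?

-11

Window sums for each of the 10 positions:
(-6, 1, 12, 10) → sum 17
(1, 12, 10, -3) → sum 20
(12, 10, -3, 6) → sum 25
(10, -3, 6, -12) → sum 1
(-3, 6, -12, -1) → sum -10
(6, -12, -1, 5) → sum -2
(-12, -1, 5, -3) → sum -11
(-1, 5, -3, 4) → sum 5
(5, -3, 4, 13) → sum 19
(-3, 4, 13, 5) → sum 19
Least of these is -11.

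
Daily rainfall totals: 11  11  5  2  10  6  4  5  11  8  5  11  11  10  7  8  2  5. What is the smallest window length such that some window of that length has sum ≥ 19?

Extend right; whenever the sum reaches 19, record the length and shrink from the left:
add 11: running sum 11 < 19
add 11: shortest ending here [11, 11] sum 22, len 2
add 5: shortest ending here [11, 11, 5] sum 27, len 3
add 2: shortest ending here [11, 11, 5, 2] sum 29, len 4
add 10: shortest ending here [11, 5, 2, 10] sum 28, len 4
add 6: shortest ending here [5, 2, 10, 6] sum 23, len 4
add 4: shortest ending here [10, 6, 4] sum 20, len 3
add 5: shortest ending here [10, 6, 4, 5] sum 25, len 4
add 11: shortest ending here [4, 5, 11] sum 20, len 3
add 8: shortest ending here [11, 8] sum 19, len 2
add 5: shortest ending here [11, 8, 5] sum 24, len 3
add 11: shortest ending here [8, 5, 11] sum 24, len 3
add 11: shortest ending here [11, 11] sum 22, len 2
add 10: shortest ending here [11, 10] sum 21, len 2
add 7: shortest ending here [11, 10, 7] sum 28, len 3
add 8: shortest ending here [10, 7, 8] sum 25, len 3
add 2: shortest ending here [10, 7, 8, 2] sum 27, len 4
add 5: shortest ending here [7, 8, 2, 5] sum 22, len 4
Shortest qualifying length: 2.

2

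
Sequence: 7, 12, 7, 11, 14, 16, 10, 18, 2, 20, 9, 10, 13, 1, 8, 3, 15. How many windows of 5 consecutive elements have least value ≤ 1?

[7, 12, 7, 11, 14] → min 7
[12, 7, 11, 14, 16] → min 7
[7, 11, 14, 16, 10] → min 7
[11, 14, 16, 10, 18] → min 10
[14, 16, 10, 18, 2] → min 2
[16, 10, 18, 2, 20] → min 2
[10, 18, 2, 20, 9] → min 2
[18, 2, 20, 9, 10] → min 2
[2, 20, 9, 10, 13] → min 2
[20, 9, 10, 13, 1] → min 1  ≤ 1 ✓
[9, 10, 13, 1, 8] → min 1  ≤ 1 ✓
[10, 13, 1, 8, 3] → min 1  ≤ 1 ✓
[13, 1, 8, 3, 15] → min 1  ≤ 1 ✓
4 windows satisfy the condition.

4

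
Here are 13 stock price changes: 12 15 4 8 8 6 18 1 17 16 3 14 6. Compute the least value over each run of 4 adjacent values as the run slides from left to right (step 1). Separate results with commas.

4, 4, 4, 6, 1, 1, 1, 1, 3, 3

Sliding a size-4 window across the 13 values:
12 15 4 8 → min 4
15 4 8 8 → min 4
4 8 8 6 → min 4
8 8 6 18 → min 6
8 6 18 1 → min 1
6 18 1 17 → min 1
18 1 17 16 → min 1
1 17 16 3 → min 1
17 16 3 14 → min 3
16 3 14 6 → min 3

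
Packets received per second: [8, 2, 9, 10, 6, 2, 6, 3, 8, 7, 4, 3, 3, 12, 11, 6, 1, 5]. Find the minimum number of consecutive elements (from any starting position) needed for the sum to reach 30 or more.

add 8: running sum 8 < 30
add 2: running sum 10 < 30
add 9: running sum 19 < 30
add 10: running sum 29 < 30
end 4: [8, 2, 9, 10, 6] sum 35, len 5
end 5: [8, 2, 9, 10, 6, 2] sum 37, len 6
end 6: [9, 10, 6, 2, 6] sum 33, len 5
end 7: [9, 10, 6, 2, 6, 3] sum 36, len 6
end 8: [10, 6, 2, 6, 3, 8] sum 35, len 6
end 9: [6, 2, 6, 3, 8, 7] sum 32, len 6
end 10: [2, 6, 3, 8, 7, 4] sum 30, len 6
end 11: [6, 3, 8, 7, 4, 3] sum 31, len 6
end 12: [6, 3, 8, 7, 4, 3, 3] sum 34, len 7
end 13: [8, 7, 4, 3, 3, 12] sum 37, len 6
end 14: [4, 3, 3, 12, 11] sum 33, len 5
end 15: [3, 12, 11, 6] sum 32, len 4
end 16: [12, 11, 6, 1] sum 30, len 4
end 17: [12, 11, 6, 1, 5] sum 35, len 5
Shortest qualifying length: 4.

4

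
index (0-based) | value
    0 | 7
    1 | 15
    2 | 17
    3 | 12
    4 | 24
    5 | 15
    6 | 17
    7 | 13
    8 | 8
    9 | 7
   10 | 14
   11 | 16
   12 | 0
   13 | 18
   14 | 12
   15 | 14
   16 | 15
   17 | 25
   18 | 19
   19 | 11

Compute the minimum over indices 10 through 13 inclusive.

0

Elements at indices 10..13: 14, 16, 0, 18
min(14, 16, 0, 18) = 0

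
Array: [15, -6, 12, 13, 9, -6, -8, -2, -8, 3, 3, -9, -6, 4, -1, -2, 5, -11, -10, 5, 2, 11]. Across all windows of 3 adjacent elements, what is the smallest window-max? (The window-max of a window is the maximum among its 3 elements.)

[15, -6, 12] → max 15
[-6, 12, 13] → max 13
[12, 13, 9] → max 13
[13, 9, -6] → max 13
[9, -6, -8] → max 9
[-6, -8, -2] → max -2
[-8, -2, -8] → max -2
[-2, -8, 3] → max 3
[-8, 3, 3] → max 3
[3, 3, -9] → max 3
[3, -9, -6] → max 3
[-9, -6, 4] → max 4
[-6, 4, -1] → max 4
[4, -1, -2] → max 4
[-1, -2, 5] → max 5
[-2, 5, -11] → max 5
[5, -11, -10] → max 5
[-11, -10, 5] → max 5
[-10, 5, 2] → max 5
[5, 2, 11] → max 11
Smallest of these is -2.

-2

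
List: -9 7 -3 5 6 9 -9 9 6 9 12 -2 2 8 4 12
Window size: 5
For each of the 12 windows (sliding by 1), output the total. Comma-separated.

-9 7 -3 5 6 → sum 6
7 -3 5 6 9 → sum 24
-3 5 6 9 -9 → sum 8
5 6 9 -9 9 → sum 20
6 9 -9 9 6 → sum 21
9 -9 9 6 9 → sum 24
-9 9 6 9 12 → sum 27
9 6 9 12 -2 → sum 34
6 9 12 -2 2 → sum 27
9 12 -2 2 8 → sum 29
12 -2 2 8 4 → sum 24
-2 2 8 4 12 → sum 24

6, 24, 8, 20, 21, 24, 27, 34, 27, 29, 24, 24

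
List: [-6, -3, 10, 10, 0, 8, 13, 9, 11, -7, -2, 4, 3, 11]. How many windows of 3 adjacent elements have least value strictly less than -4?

4

-6 -3 10 → min -6  < -4 ✓
-3 10 10 → min -3
10 10 0 → min 0
10 0 8 → min 0
0 8 13 → min 0
8 13 9 → min 8
13 9 11 → min 9
9 11 -7 → min -7  < -4 ✓
11 -7 -2 → min -7  < -4 ✓
-7 -2 4 → min -7  < -4 ✓
-2 4 3 → min -2
4 3 11 → min 3
4 windows satisfy the condition.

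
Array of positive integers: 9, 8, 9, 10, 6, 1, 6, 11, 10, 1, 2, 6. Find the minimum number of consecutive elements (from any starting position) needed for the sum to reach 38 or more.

add 9: running sum 9 < 38
add 8: running sum 17 < 38
add 9: running sum 26 < 38
add 10: running sum 36 < 38
end 4: [9, 8, 9, 10, 6] sum 42, len 5
end 5: [9, 8, 9, 10, 6, 1] sum 43, len 6
end 6: [8, 9, 10, 6, 1, 6] sum 40, len 6
end 7: [9, 10, 6, 1, 6, 11] sum 43, len 6
end 8: [10, 6, 1, 6, 11, 10] sum 44, len 6
end 9: [10, 6, 1, 6, 11, 10, 1] sum 45, len 7
end 10: [10, 6, 1, 6, 11, 10, 1, 2] sum 47, len 8
end 11: [6, 1, 6, 11, 10, 1, 2, 6] sum 43, len 8
Shortest qualifying length: 5.

5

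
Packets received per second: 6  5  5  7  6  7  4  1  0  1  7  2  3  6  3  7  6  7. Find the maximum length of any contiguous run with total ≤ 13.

5

Extend to the right; shrink from the left whenever the sum exceeds 13:
[6] sum 6 len 1
[6, 5] sum 11 len 2
[5, 5] sum 10 len 2
[5, 7] sum 12 len 2
[7, 6] sum 13 len 2
[6, 7] sum 13 len 2
[7, 4] sum 11 len 2
[7, 4, 1] sum 12 len 3
[7, 4, 1, 0] sum 12 len 4
[7, 4, 1, 0, 1] sum 13 len 5
[4, 1, 0, 1, 7] sum 13 len 5
[1, 0, 1, 7, 2] sum 11 len 5
[0, 1, 7, 2, 3] sum 13 len 5
[2, 3, 6] sum 11 len 3
[3, 6, 3] sum 12 len 3
[3, 7] sum 10 len 2
[7, 6] sum 13 len 2
[6, 7] sum 13 len 2
Longest length seen: 5.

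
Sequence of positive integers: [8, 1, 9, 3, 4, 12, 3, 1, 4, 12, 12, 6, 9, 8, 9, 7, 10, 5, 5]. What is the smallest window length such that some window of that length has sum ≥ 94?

13

add 8: running sum 8 < 94
add 1: running sum 9 < 94
add 9: running sum 18 < 94
add 3: running sum 21 < 94
add 4: running sum 25 < 94
add 12: running sum 37 < 94
add 3: running sum 40 < 94
add 1: running sum 41 < 94
add 4: running sum 45 < 94
add 12: running sum 57 < 94
add 12: running sum 69 < 94
add 6: running sum 75 < 94
add 9: running sum 84 < 94
add 8: running sum 92 < 94
add 9: shortest ending here [8, 1, 9, 3, 4, 12, 3, 1, 4, 12, 12, 6, 9, 8, 9] sum 101, len 15
add 7: shortest ending here [9, 3, 4, 12, 3, 1, 4, 12, 12, 6, 9, 8, 9, 7] sum 99, len 14
add 10: shortest ending here [4, 12, 3, 1, 4, 12, 12, 6, 9, 8, 9, 7, 10] sum 97, len 13
add 5: shortest ending here [12, 3, 1, 4, 12, 12, 6, 9, 8, 9, 7, 10, 5] sum 98, len 13
add 5: shortest ending here [12, 3, 1, 4, 12, 12, 6, 9, 8, 9, 7, 10, 5, 5] sum 103, len 14
Shortest qualifying length: 13.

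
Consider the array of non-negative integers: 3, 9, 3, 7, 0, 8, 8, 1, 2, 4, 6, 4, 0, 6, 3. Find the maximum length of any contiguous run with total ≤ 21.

6

Extend to the right; shrink from the left whenever the sum exceeds 21:
[3] sum 3 len 1
[3, 9] sum 12 len 2
[3, 9, 3] sum 15 len 3
[9, 3, 7] sum 19 len 3
[9, 3, 7, 0] sum 19 len 4
[3, 7, 0, 8] sum 18 len 4
[0, 8, 8] sum 16 len 3
[0, 8, 8, 1] sum 17 len 4
[0, 8, 8, 1, 2] sum 19 len 5
[8, 1, 2, 4] sum 15 len 4
[8, 1, 2, 4, 6] sum 21 len 5
[1, 2, 4, 6, 4] sum 17 len 5
[1, 2, 4, 6, 4, 0] sum 17 len 6
[4, 6, 4, 0, 6] sum 20 len 5
[6, 4, 0, 6, 3] sum 19 len 5
Longest length seen: 6.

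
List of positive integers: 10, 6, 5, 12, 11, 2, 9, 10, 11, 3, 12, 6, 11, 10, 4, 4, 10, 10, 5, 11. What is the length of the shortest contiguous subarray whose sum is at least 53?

add 10: running sum 10 < 53
add 6: running sum 16 < 53
add 5: running sum 21 < 53
add 12: running sum 33 < 53
add 11: running sum 44 < 53
add 2: running sum 46 < 53
add 9: shortest ending here [10, 6, 5, 12, 11, 2, 9] sum 55, len 7
add 10: shortest ending here [6, 5, 12, 11, 2, 9, 10] sum 55, len 7
add 11: shortest ending here [12, 11, 2, 9, 10, 11] sum 55, len 6
add 3: shortest ending here [12, 11, 2, 9, 10, 11, 3] sum 58, len 7
add 12: shortest ending here [11, 2, 9, 10, 11, 3, 12] sum 58, len 7
add 6: shortest ending here [2, 9, 10, 11, 3, 12, 6] sum 53, len 7
add 11: shortest ending here [10, 11, 3, 12, 6, 11] sum 53, len 6
add 10: shortest ending here [11, 3, 12, 6, 11, 10] sum 53, len 6
add 4: shortest ending here [11, 3, 12, 6, 11, 10, 4] sum 57, len 7
add 4: shortest ending here [11, 3, 12, 6, 11, 10, 4, 4] sum 61, len 8
add 10: shortest ending here [12, 6, 11, 10, 4, 4, 10] sum 57, len 7
add 10: shortest ending here [6, 11, 10, 4, 4, 10, 10] sum 55, len 7
add 5: shortest ending here [11, 10, 4, 4, 10, 10, 5] sum 54, len 7
add 11: shortest ending here [10, 4, 4, 10, 10, 5, 11] sum 54, len 7
Shortest qualifying length: 6.

6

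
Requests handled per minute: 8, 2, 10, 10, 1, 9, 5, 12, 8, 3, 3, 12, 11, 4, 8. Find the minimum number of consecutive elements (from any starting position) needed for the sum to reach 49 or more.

add 8: running sum 8 < 49
add 2: running sum 10 < 49
add 10: running sum 20 < 49
add 10: running sum 30 < 49
add 1: running sum 31 < 49
add 9: running sum 40 < 49
add 5: running sum 45 < 49
add 12: shortest ending here [2, 10, 10, 1, 9, 5, 12] sum 49, len 7
add 8: shortest ending here [10, 10, 1, 9, 5, 12, 8] sum 55, len 7
add 3: shortest ending here [10, 10, 1, 9, 5, 12, 8, 3] sum 58, len 8
add 3: shortest ending here [10, 1, 9, 5, 12, 8, 3, 3] sum 51, len 8
add 12: shortest ending here [9, 5, 12, 8, 3, 3, 12] sum 52, len 7
add 11: shortest ending here [12, 8, 3, 3, 12, 11] sum 49, len 6
add 4: shortest ending here [12, 8, 3, 3, 12, 11, 4] sum 53, len 7
add 8: shortest ending here [8, 3, 3, 12, 11, 4, 8] sum 49, len 7
Shortest qualifying length: 6.

6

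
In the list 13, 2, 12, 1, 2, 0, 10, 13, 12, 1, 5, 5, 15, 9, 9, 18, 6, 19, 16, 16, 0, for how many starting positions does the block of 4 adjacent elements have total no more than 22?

[13, 2, 12, 1] → sum 28
[2, 12, 1, 2] → sum 17  ≤ 22 ✓
[12, 1, 2, 0] → sum 15  ≤ 22 ✓
[1, 2, 0, 10] → sum 13  ≤ 22 ✓
[2, 0, 10, 13] → sum 25
[0, 10, 13, 12] → sum 35
[10, 13, 12, 1] → sum 36
[13, 12, 1, 5] → sum 31
[12, 1, 5, 5] → sum 23
[1, 5, 5, 15] → sum 26
[5, 5, 15, 9] → sum 34
[5, 15, 9, 9] → sum 38
[15, 9, 9, 18] → sum 51
[9, 9, 18, 6] → sum 42
[9, 18, 6, 19] → sum 52
[18, 6, 19, 16] → sum 59
[6, 19, 16, 16] → sum 57
[19, 16, 16, 0] → sum 51
3 windows satisfy the condition.

3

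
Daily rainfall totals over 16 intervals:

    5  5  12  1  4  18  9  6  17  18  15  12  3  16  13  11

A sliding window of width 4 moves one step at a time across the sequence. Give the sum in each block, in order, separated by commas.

23, 22, 35, 32, 37, 50, 50, 56, 62, 48, 46, 44, 43

Sliding a size-4 window across the 16 values:
(5, 5, 12, 1) → sum 23
(5, 12, 1, 4) → sum 22
(12, 1, 4, 18) → sum 35
(1, 4, 18, 9) → sum 32
(4, 18, 9, 6) → sum 37
(18, 9, 6, 17) → sum 50
(9, 6, 17, 18) → sum 50
(6, 17, 18, 15) → sum 56
(17, 18, 15, 12) → sum 62
(18, 15, 12, 3) → sum 48
(15, 12, 3, 16) → sum 46
(12, 3, 16, 13) → sum 44
(3, 16, 13, 11) → sum 43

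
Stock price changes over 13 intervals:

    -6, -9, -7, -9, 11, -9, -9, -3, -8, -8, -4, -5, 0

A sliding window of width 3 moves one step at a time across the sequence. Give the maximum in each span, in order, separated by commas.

-6 -9 -7 → max -6
-9 -7 -9 → max -7
-7 -9 11 → max 11
-9 11 -9 → max 11
11 -9 -9 → max 11
-9 -9 -3 → max -3
-9 -3 -8 → max -3
-3 -8 -8 → max -3
-8 -8 -4 → max -4
-8 -4 -5 → max -4
-4 -5 0 → max 0

-6, -7, 11, 11, 11, -3, -3, -3, -4, -4, 0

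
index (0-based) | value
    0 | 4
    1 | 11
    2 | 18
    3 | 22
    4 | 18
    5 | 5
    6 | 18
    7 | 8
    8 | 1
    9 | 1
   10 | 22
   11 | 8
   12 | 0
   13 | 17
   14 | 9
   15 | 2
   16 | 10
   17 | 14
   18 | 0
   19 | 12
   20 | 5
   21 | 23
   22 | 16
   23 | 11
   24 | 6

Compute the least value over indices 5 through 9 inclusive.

Elements at indices 5..9: 5, 18, 8, 1, 1
min(5, 18, 8, 1, 1) = 1

1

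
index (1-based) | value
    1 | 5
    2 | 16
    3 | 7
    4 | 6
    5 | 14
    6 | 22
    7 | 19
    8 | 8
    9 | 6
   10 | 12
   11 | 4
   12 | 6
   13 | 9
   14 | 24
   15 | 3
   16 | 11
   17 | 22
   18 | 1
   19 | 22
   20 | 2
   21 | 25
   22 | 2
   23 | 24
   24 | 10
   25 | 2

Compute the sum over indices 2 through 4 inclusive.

29

Elements at indices 2..4: 16, 7, 6
sum(16, 7, 6) = 29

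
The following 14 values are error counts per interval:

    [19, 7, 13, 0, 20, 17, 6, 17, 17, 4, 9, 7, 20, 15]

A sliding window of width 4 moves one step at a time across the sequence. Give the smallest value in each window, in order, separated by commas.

0, 0, 0, 0, 6, 6, 4, 4, 4, 4, 7

(19, 7, 13, 0) → min 0
(7, 13, 0, 20) → min 0
(13, 0, 20, 17) → min 0
(0, 20, 17, 6) → min 0
(20, 17, 6, 17) → min 6
(17, 6, 17, 17) → min 6
(6, 17, 17, 4) → min 4
(17, 17, 4, 9) → min 4
(17, 4, 9, 7) → min 4
(4, 9, 7, 20) → min 4
(9, 7, 20, 15) → min 7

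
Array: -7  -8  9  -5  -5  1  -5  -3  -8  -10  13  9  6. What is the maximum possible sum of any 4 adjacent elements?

18

(-7, -8, 9, -5) → sum -11
(-8, 9, -5, -5) → sum -9
(9, -5, -5, 1) → sum 0
(-5, -5, 1, -5) → sum -14
(-5, 1, -5, -3) → sum -12
(1, -5, -3, -8) → sum -15
(-5, -3, -8, -10) → sum -26
(-3, -8, -10, 13) → sum -8
(-8, -10, 13, 9) → sum 4
(-10, 13, 9, 6) → sum 18
Maximum of these is 18.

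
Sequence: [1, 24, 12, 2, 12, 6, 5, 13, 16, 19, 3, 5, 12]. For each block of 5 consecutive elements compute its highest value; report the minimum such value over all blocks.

1 24 12 2 12 → max 24
24 12 2 12 6 → max 24
12 2 12 6 5 → max 12
2 12 6 5 13 → max 13
12 6 5 13 16 → max 16
6 5 13 16 19 → max 19
5 13 16 19 3 → max 19
13 16 19 3 5 → max 19
16 19 3 5 12 → max 19
Minimum of these is 12.

12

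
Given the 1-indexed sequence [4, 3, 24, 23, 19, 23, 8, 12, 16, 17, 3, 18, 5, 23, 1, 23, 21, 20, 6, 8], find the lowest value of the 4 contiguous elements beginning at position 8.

Elements at indices 8..11: 12, 16, 17, 3
min(12, 16, 17, 3) = 3

3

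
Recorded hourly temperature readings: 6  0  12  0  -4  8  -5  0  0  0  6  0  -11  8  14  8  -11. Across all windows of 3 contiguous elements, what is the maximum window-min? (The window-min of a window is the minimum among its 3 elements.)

8

[6, 0, 12] → min 0
[0, 12, 0] → min 0
[12, 0, -4] → min -4
[0, -4, 8] → min -4
[-4, 8, -5] → min -5
[8, -5, 0] → min -5
[-5, 0, 0] → min -5
[0, 0, 0] → min 0
[0, 0, 6] → min 0
[0, 6, 0] → min 0
[6, 0, -11] → min -11
[0, -11, 8] → min -11
[-11, 8, 14] → min -11
[8, 14, 8] → min 8
[14, 8, -11] → min -11
Maximum of these is 8.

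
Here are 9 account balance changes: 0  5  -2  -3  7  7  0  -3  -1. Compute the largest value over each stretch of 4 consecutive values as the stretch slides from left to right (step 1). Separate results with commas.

(0, 5, -2, -3) → max 5
(5, -2, -3, 7) → max 7
(-2, -3, 7, 7) → max 7
(-3, 7, 7, 0) → max 7
(7, 7, 0, -3) → max 7
(7, 0, -3, -1) → max 7

5, 7, 7, 7, 7, 7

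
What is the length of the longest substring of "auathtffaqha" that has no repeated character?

add a: [a] len 1
add u: [a, u] len 2
add a (repeat a, move left end past it): [u, a] len 2
add t: [u, a, t] len 3
add h: [u, a, t, h] len 4
add t (repeat t, move left end past it): [h, t] len 2
add f: [h, t, f] len 3
add f (repeat f, move left end past it): [f] len 1
add a: [f, a] len 2
add q: [f, a, q] len 3
add h: [f, a, q, h] len 4
add a (repeat a, move left end past it): [q, h, a] len 3
Longest all-distinct length: 4.

4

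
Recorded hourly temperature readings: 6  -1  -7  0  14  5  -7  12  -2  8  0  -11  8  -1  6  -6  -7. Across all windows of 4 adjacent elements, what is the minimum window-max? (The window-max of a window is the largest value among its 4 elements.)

6

(6, -1, -7, 0) → max 6
(-1, -7, 0, 14) → max 14
(-7, 0, 14, 5) → max 14
(0, 14, 5, -7) → max 14
(14, 5, -7, 12) → max 14
(5, -7, 12, -2) → max 12
(-7, 12, -2, 8) → max 12
(12, -2, 8, 0) → max 12
(-2, 8, 0, -11) → max 8
(8, 0, -11, 8) → max 8
(0, -11, 8, -1) → max 8
(-11, 8, -1, 6) → max 8
(8, -1, 6, -6) → max 8
(-1, 6, -6, -7) → max 6
Minimum of these is 6.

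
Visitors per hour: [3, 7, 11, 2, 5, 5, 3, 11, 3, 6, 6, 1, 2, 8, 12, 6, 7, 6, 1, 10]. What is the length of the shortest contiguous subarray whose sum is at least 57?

10

add 3: running sum 3 < 57
add 7: running sum 10 < 57
add 11: running sum 21 < 57
add 2: running sum 23 < 57
add 5: running sum 28 < 57
add 5: running sum 33 < 57
add 3: running sum 36 < 57
add 11: running sum 47 < 57
add 3: running sum 50 < 57
add 6: running sum 56 < 57
end 10: [7, 11, 2, 5, 5, 3, 11, 3, 6, 6] sum 59, len 10
end 11: [7, 11, 2, 5, 5, 3, 11, 3, 6, 6, 1] sum 60, len 11
end 12: [7, 11, 2, 5, 5, 3, 11, 3, 6, 6, 1, 2] sum 62, len 12
end 13: [11, 2, 5, 5, 3, 11, 3, 6, 6, 1, 2, 8] sum 63, len 12
end 14: [5, 3, 11, 3, 6, 6, 1, 2, 8, 12] sum 57, len 10
end 15: [3, 11, 3, 6, 6, 1, 2, 8, 12, 6] sum 58, len 10
end 16: [11, 3, 6, 6, 1, 2, 8, 12, 6, 7] sum 62, len 10
end 17: [3, 6, 6, 1, 2, 8, 12, 6, 7, 6] sum 57, len 10
end 18: [3, 6, 6, 1, 2, 8, 12, 6, 7, 6, 1] sum 58, len 11
end 19: [6, 1, 2, 8, 12, 6, 7, 6, 1, 10] sum 59, len 10
Shortest qualifying length: 10.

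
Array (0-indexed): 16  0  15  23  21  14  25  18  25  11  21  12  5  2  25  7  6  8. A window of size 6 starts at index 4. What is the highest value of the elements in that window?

Elements at indices 4..9: 21, 14, 25, 18, 25, 11
max(21, 14, 25, 18, 25, 11) = 25

25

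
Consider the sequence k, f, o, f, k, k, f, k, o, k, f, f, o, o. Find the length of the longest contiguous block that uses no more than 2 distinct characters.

5

Extend right; when distinct count exceeds 2, shrink from the left:
[k] 1 distinct, len 1
[k, f] 2 distinct, len 2
[f, o] 2 distinct, len 2
[f, o, f] 2 distinct, len 3
[f, k] 2 distinct, len 2
[f, k, k] 2 distinct, len 3
[f, k, k, f] 2 distinct, len 4
[f, k, k, f, k] 2 distinct, len 5
[k, o] 2 distinct, len 2
[k, o, k] 2 distinct, len 3
[k, f] 2 distinct, len 2
[k, f, f] 2 distinct, len 3
[f, f, o] 2 distinct, len 3
[f, f, o, o] 2 distinct, len 4
Longest length with ≤2 distinct: 5.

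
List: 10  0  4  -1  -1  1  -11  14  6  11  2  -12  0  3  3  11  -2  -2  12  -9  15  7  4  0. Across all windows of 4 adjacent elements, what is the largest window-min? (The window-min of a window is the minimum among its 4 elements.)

2

(10, 0, 4, -1) → min -1
(0, 4, -1, -1) → min -1
(4, -1, -1, 1) → min -1
(-1, -1, 1, -11) → min -11
(-1, 1, -11, 14) → min -11
(1, -11, 14, 6) → min -11
(-11, 14, 6, 11) → min -11
(14, 6, 11, 2) → min 2
(6, 11, 2, -12) → min -12
(11, 2, -12, 0) → min -12
(2, -12, 0, 3) → min -12
(-12, 0, 3, 3) → min -12
(0, 3, 3, 11) → min 0
(3, 3, 11, -2) → min -2
(3, 11, -2, -2) → min -2
(11, -2, -2, 12) → min -2
(-2, -2, 12, -9) → min -9
(-2, 12, -9, 15) → min -9
(12, -9, 15, 7) → min -9
(-9, 15, 7, 4) → min -9
(15, 7, 4, 0) → min 0
Largest of these is 2.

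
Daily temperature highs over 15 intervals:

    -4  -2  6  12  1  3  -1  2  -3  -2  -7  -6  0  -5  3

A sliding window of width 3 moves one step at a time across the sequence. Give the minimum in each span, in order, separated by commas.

-4, -2, 1, 1, -1, -1, -3, -3, -7, -7, -7, -6, -5

(-4, -2, 6) → min -4
(-2, 6, 12) → min -2
(6, 12, 1) → min 1
(12, 1, 3) → min 1
(1, 3, -1) → min -1
(3, -1, 2) → min -1
(-1, 2, -3) → min -3
(2, -3, -2) → min -3
(-3, -2, -7) → min -7
(-2, -7, -6) → min -7
(-7, -6, 0) → min -7
(-6, 0, -5) → min -6
(0, -5, 3) → min -5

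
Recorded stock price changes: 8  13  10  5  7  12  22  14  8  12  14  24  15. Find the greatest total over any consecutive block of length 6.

[8, 13, 10, 5, 7, 12] → sum 55
[13, 10, 5, 7, 12, 22] → sum 69
[10, 5, 7, 12, 22, 14] → sum 70
[5, 7, 12, 22, 14, 8] → sum 68
[7, 12, 22, 14, 8, 12] → sum 75
[12, 22, 14, 8, 12, 14] → sum 82
[22, 14, 8, 12, 14, 24] → sum 94
[14, 8, 12, 14, 24, 15] → sum 87
Greatest of these is 94.

94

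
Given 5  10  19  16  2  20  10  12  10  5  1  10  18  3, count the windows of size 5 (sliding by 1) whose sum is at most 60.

[5, 10, 19, 16, 2] → sum 52  ≤ 60 ✓
[10, 19, 16, 2, 20] → sum 67
[19, 16, 2, 20, 10] → sum 67
[16, 2, 20, 10, 12] → sum 60  ≤ 60 ✓
[2, 20, 10, 12, 10] → sum 54  ≤ 60 ✓
[20, 10, 12, 10, 5] → sum 57  ≤ 60 ✓
[10, 12, 10, 5, 1] → sum 38  ≤ 60 ✓
[12, 10, 5, 1, 10] → sum 38  ≤ 60 ✓
[10, 5, 1, 10, 18] → sum 44  ≤ 60 ✓
[5, 1, 10, 18, 3] → sum 37  ≤ 60 ✓
8 windows satisfy the condition.

8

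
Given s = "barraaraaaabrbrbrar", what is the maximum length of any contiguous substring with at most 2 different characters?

10

[b] 1 distinct, len 1
[b, a] 2 distinct, len 2
[a, r] 2 distinct, len 2
[a, r, r] 2 distinct, len 3
[a, r, r, a] 2 distinct, len 4
[a, r, r, a, a] 2 distinct, len 5
[a, r, r, a, a, r] 2 distinct, len 6
[a, r, r, a, a, r, a] 2 distinct, len 7
[a, r, r, a, a, r, a, a] 2 distinct, len 8
[a, r, r, a, a, r, a, a, a] 2 distinct, len 9
[a, r, r, a, a, r, a, a, a, a] 2 distinct, len 10
[a, a, a, a, b] 2 distinct, len 5
[b, r] 2 distinct, len 2
[b, r, b] 2 distinct, len 3
[b, r, b, r] 2 distinct, len 4
[b, r, b, r, b] 2 distinct, len 5
[b, r, b, r, b, r] 2 distinct, len 6
[r, a] 2 distinct, len 2
[r, a, r] 2 distinct, len 3
Longest length with ≤2 distinct: 10.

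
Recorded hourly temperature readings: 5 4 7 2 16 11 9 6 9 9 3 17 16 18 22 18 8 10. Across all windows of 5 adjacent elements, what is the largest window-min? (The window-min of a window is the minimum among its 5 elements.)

Window mins for each of the 14 positions:
(5, 4, 7, 2, 16) → min 2
(4, 7, 2, 16, 11) → min 2
(7, 2, 16, 11, 9) → min 2
(2, 16, 11, 9, 6) → min 2
(16, 11, 9, 6, 9) → min 6
(11, 9, 6, 9, 9) → min 6
(9, 6, 9, 9, 3) → min 3
(6, 9, 9, 3, 17) → min 3
(9, 9, 3, 17, 16) → min 3
(9, 3, 17, 16, 18) → min 3
(3, 17, 16, 18, 22) → min 3
(17, 16, 18, 22, 18) → min 16
(16, 18, 22, 18, 8) → min 8
(18, 22, 18, 8, 10) → min 8
Largest of these is 16.

16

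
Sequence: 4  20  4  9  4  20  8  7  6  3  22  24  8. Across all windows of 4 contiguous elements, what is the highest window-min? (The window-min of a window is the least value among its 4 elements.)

4 20 4 9 → min 4
20 4 9 4 → min 4
4 9 4 20 → min 4
9 4 20 8 → min 4
4 20 8 7 → min 4
20 8 7 6 → min 6
8 7 6 3 → min 3
7 6 3 22 → min 3
6 3 22 24 → min 3
3 22 24 8 → min 3
Highest of these is 6.

6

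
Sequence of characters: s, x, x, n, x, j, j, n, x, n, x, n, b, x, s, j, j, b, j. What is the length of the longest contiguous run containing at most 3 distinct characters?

add s: window [s] (1 distinct), len 1
add x: window [s, x] (2 distinct), len 2
add x: window [s, x, x] (2 distinct), len 3
add n: window [s, x, x, n] (3 distinct), len 4
add x: window [s, x, x, n, x] (3 distinct), len 5
add j: window [x, x, n, x, j] (3 distinct), len 5
add j: window [x, x, n, x, j, j] (3 distinct), len 6
add n: window [x, x, n, x, j, j, n] (3 distinct), len 7
add x: window [x, x, n, x, j, j, n, x] (3 distinct), len 8
add n: window [x, x, n, x, j, j, n, x, n] (3 distinct), len 9
add x: window [x, x, n, x, j, j, n, x, n, x] (3 distinct), len 10
add n: window [x, x, n, x, j, j, n, x, n, x, n] (3 distinct), len 11
add b: window [n, x, n, x, n, b] (3 distinct), len 6
add x: window [n, x, n, x, n, b, x] (3 distinct), len 7
add s: window [b, x, s] (3 distinct), len 3
add j: window [x, s, j] (3 distinct), len 3
add j: window [x, s, j, j] (3 distinct), len 4
add b: window [s, j, j, b] (3 distinct), len 4
add j: window [s, j, j, b, j] (3 distinct), len 5
Longest length with ≤3 distinct: 11.

11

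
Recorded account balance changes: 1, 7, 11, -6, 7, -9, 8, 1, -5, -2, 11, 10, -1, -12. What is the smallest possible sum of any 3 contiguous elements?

-8

1 7 11 → sum 19
7 11 -6 → sum 12
11 -6 7 → sum 12
-6 7 -9 → sum -8
7 -9 8 → sum 6
-9 8 1 → sum 0
8 1 -5 → sum 4
1 -5 -2 → sum -6
-5 -2 11 → sum 4
-2 11 10 → sum 19
11 10 -1 → sum 20
10 -1 -12 → sum -3
Smallest of these is -8.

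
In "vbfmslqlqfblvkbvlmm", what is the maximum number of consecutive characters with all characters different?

add v: [v] len 1
add b: [v, b] len 2
add f: [v, b, f] len 3
add m: [v, b, f, m] len 4
add s: [v, b, f, m, s] len 5
add l: [v, b, f, m, s, l] len 6
add q: [v, b, f, m, s, l, q] len 7
add l (repeat l, move left end past it): [q, l] len 2
add q (repeat q, move left end past it): [l, q] len 2
add f: [l, q, f] len 3
add b: [l, q, f, b] len 4
add l (repeat l, move left end past it): [q, f, b, l] len 4
add v: [q, f, b, l, v] len 5
add k: [q, f, b, l, v, k] len 6
add b (repeat b, move left end past it): [l, v, k, b] len 4
add v (repeat v, move left end past it): [k, b, v] len 3
add l: [k, b, v, l] len 4
add m: [k, b, v, l, m] len 5
add m (repeat m, move left end past it): [m] len 1
Longest all-distinct length: 7.

7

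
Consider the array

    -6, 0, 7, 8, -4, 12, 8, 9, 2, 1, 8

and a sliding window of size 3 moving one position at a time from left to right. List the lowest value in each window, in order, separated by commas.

[-6, 0, 7] → min -6
[0, 7, 8] → min 0
[7, 8, -4] → min -4
[8, -4, 12] → min -4
[-4, 12, 8] → min -4
[12, 8, 9] → min 8
[8, 9, 2] → min 2
[9, 2, 1] → min 1
[2, 1, 8] → min 1

-6, 0, -4, -4, -4, 8, 2, 1, 1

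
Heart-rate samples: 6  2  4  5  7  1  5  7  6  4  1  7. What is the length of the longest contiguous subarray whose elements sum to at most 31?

7

Extend to the right; shrink from the left whenever the sum exceeds 31:
[6] sum 6 len 1
[6, 2] sum 8 len 2
[6, 2, 4] sum 12 len 3
[6, 2, 4, 5] sum 17 len 4
[6, 2, 4, 5, 7] sum 24 len 5
[6, 2, 4, 5, 7, 1] sum 25 len 6
[6, 2, 4, 5, 7, 1, 5] sum 30 len 7
[2, 4, 5, 7, 1, 5, 7] sum 31 len 7
[5, 7, 1, 5, 7, 6] sum 31 len 6
[7, 1, 5, 7, 6, 4] sum 30 len 6
[7, 1, 5, 7, 6, 4, 1] sum 31 len 7
[1, 5, 7, 6, 4, 1, 7] sum 31 len 7
Longest length seen: 7.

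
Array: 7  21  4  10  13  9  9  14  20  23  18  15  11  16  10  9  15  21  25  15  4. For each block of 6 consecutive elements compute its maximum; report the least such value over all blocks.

14

[7, 21, 4, 10, 13, 9] → max 21
[21, 4, 10, 13, 9, 9] → max 21
[4, 10, 13, 9, 9, 14] → max 14
[10, 13, 9, 9, 14, 20] → max 20
[13, 9, 9, 14, 20, 23] → max 23
[9, 9, 14, 20, 23, 18] → max 23
[9, 14, 20, 23, 18, 15] → max 23
[14, 20, 23, 18, 15, 11] → max 23
[20, 23, 18, 15, 11, 16] → max 23
[23, 18, 15, 11, 16, 10] → max 23
[18, 15, 11, 16, 10, 9] → max 18
[15, 11, 16, 10, 9, 15] → max 16
[11, 16, 10, 9, 15, 21] → max 21
[16, 10, 9, 15, 21, 25] → max 25
[10, 9, 15, 21, 25, 15] → max 25
[9, 15, 21, 25, 15, 4] → max 25
Least of these is 14.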